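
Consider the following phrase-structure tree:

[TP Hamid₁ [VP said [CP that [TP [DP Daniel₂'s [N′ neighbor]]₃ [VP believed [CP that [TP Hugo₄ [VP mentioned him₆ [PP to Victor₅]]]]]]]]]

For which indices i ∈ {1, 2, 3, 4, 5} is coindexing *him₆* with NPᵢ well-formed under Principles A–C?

{1, 2, 3}

*him* is a pronoun, so Principle B applies: it must be free in its binding domain.
Binding domain of *him₆*: the embedded TP, whose subject is Hugo₄.
*Hamid₁* c-commands the pronoun but from outside its binding domain, and is not c-commanded by it → coindexation permitted.
*Daniel₂* and the pronoun do not c-command one another → neither Principle B nor Principle C is at stake; coindexation permitted.
*[Daniel₂'s neighbor]₃* c-commands the pronoun but from outside its binding domain, and is not c-commanded by it → coindexation permitted.
*Hugo₄* c-commands the pronoun within its binding domain → coindexation would violate Principle B.
*Victor₅*: the pronoun c-commands this R-expression → coindexation would violate Principle C on *Victor₅*.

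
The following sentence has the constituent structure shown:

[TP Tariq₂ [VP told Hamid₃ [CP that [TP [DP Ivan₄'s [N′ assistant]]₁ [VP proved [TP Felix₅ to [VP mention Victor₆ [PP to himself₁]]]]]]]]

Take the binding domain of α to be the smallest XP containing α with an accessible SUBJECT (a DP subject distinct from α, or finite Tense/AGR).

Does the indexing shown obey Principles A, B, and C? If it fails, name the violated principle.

The two coindexed NPs are *[Ivan₄'s assistant]₁* and *himself₁*.
*himself₁* is an anaphor. Principle A requires it to be bound within its binding domain — the embedded TP, whose subject is Felix₅.
Within that domain it is c-commanded by *Felix₅*, *Victor₆*, none of which share its index.
*[Ivan₄'s assistant]₁* does c-command the anaphor, but from outside its binding domain.
The anaphor is unbound in its domain → Principle A violation.

Principle A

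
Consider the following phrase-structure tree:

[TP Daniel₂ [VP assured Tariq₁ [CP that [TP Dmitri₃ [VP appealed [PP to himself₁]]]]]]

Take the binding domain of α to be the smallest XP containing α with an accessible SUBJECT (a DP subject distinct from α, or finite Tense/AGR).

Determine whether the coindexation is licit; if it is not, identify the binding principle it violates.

Principle A

The two coindexed NPs are *Tariq₁* and *himself₁*.
*himself₁* is an anaphor. Principle A requires it to be bound within its binding domain — the embedded TP, whose subject is Dmitri₃.
Within that domain it is c-commanded by *Dmitri₃*, which does not share its index.
*Tariq₁* does c-command the anaphor, but from outside its binding domain.
The anaphor is unbound in its domain → Principle A violation.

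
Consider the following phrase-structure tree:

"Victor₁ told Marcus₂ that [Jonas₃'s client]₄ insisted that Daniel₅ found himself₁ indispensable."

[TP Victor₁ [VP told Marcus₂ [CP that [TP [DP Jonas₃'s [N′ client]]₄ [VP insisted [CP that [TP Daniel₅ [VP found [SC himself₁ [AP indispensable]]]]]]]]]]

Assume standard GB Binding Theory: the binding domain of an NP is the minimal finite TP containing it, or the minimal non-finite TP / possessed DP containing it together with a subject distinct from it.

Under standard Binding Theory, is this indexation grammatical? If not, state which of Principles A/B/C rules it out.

The two coindexed NPs are *Victor₁* and *himself₁*.
*himself₁* is an anaphor. Principle A requires it to be bound within its binding domain — the embedded TP, whose subject is Daniel₅.
Within that domain it is c-commanded by *Daniel₅*, which does not share its index.
*Victor₁* does c-command the anaphor, but from outside its binding domain.
The anaphor is unbound in its domain → Principle A violation.

Principle A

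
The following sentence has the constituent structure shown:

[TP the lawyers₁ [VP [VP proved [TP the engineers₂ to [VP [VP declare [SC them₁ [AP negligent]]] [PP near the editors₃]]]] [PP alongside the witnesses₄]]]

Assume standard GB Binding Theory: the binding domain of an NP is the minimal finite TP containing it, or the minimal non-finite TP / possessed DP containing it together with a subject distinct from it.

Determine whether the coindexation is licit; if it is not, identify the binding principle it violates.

grammatical

The two coindexed NPs are *the lawyers₁* and *them₁*.
*them₁* is a pronoun; its binding domain is the embedded TP, whose subject is the engineers₂. Within that domain it is c-commanded only by *the engineers₂*, which carries a different index — the pronoun is free locally, so Principle B holds.
*the lawyers₁* is an R-expression; *them₁* does not c-command it, and no other NP shares its index, so Principle C is satisfied.
All principles are respected.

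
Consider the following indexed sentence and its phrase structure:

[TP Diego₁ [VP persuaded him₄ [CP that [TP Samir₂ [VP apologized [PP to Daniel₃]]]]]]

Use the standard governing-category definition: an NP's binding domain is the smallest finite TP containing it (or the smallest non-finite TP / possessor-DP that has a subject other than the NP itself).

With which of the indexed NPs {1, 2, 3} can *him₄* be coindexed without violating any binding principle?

*him* is a pronoun, so Principle B applies: it must be free in its binding domain.
Binding domain of *him₄*: the matrix TP, whose subject is Diego₁.
*Diego₁* c-commands the pronoun within its binding domain → coindexation would violate Principle B.
*Samir₂*: the pronoun c-commands this R-expression → coindexation would violate Principle C on *Samir₂*.
*Daniel₃*: the pronoun c-commands this R-expression → coindexation would violate Principle C on *Daniel₃*.

none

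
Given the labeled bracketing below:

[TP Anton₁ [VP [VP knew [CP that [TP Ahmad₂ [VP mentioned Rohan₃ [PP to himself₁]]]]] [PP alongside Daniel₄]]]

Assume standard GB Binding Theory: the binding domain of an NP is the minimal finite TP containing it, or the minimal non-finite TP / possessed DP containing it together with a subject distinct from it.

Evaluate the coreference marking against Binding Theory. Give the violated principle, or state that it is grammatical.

The two coindexed NPs are *Anton₁* and *himself₁*.
*himself₁* is an anaphor. Principle A requires it to be bound within its binding domain — the embedded TP, whose subject is Ahmad₂.
Within that domain it is c-commanded by *Ahmad₂*, *Rohan₃*, none of which share its index.
*Anton₁* does c-command the anaphor, but from outside its binding domain.
The anaphor is unbound in its domain → Principle A violation.

Principle A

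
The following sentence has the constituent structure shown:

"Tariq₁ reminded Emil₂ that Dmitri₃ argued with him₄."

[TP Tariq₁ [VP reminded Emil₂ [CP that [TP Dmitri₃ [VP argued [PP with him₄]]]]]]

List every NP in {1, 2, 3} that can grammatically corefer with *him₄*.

{1, 2}

*him* is a pronoun, so Principle B applies: it must be free in its binding domain.
Binding domain of *him₄*: the embedded TP, whose subject is Dmitri₃.
*Tariq₁* c-commands the pronoun but from outside its binding domain, and is not c-commanded by it → coindexation permitted.
*Emil₂* c-commands the pronoun but from outside its binding domain, and is not c-commanded by it → coindexation permitted.
*Dmitri₃* c-commands the pronoun within its binding domain → coindexation would violate Principle B.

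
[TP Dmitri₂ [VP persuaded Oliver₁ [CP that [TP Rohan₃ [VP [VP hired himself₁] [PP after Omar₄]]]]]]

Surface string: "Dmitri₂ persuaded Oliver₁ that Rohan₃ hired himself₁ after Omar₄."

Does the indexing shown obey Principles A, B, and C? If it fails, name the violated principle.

The two coindexed NPs are *Oliver₁* and *himself₁*.
*himself₁* is an anaphor. Principle A requires it to be bound within its binding domain — the embedded TP, whose subject is Rohan₃.
Within that domain it is c-commanded by *Rohan₃*, which does not share its index.
*Oliver₁* does c-command the anaphor, but from outside its binding domain.
The anaphor is unbound in its domain → Principle A violation.

Principle A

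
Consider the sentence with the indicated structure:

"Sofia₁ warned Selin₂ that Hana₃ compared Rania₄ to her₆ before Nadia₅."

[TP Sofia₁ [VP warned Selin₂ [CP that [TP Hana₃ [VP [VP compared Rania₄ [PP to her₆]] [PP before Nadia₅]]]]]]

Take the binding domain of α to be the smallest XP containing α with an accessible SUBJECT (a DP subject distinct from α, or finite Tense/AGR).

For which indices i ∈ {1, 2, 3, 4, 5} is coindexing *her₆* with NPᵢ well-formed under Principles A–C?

{1, 2, 5}

*her* is a pronoun, so Principle B applies: it must be free in its binding domain.
Binding domain of *her₆*: the embedded TP, whose subject is Hana₃.
*Sofia₁* c-commands the pronoun but from outside its binding domain, and is not c-commanded by it → coindexation permitted.
*Selin₂* c-commands the pronoun but from outside its binding domain, and is not c-commanded by it → coindexation permitted.
*Hana₃* c-commands the pronoun within its binding domain → coindexation would violate Principle B.
*Rania₄* c-commands the pronoun within its binding domain → coindexation would violate Principle B.
*Nadia₅* and the pronoun do not c-command one another → neither Principle B nor Principle C is at stake; coindexation permitted.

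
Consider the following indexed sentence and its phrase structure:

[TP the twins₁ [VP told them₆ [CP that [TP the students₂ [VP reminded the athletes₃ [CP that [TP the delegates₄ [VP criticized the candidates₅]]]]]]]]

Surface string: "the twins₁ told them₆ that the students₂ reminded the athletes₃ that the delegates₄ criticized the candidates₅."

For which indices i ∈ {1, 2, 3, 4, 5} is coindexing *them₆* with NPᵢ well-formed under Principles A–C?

none

*them* is a pronoun, so Principle B applies: it must be free in its binding domain.
Binding domain of *them₆*: the matrix TP, whose subject is the twins₁.
*the twins₁* c-commands the pronoun within its binding domain → coindexation would violate Principle B.
*the students₂*: the pronoun c-commands this R-expression → coindexation would violate Principle C on *the students₂*.
*the athletes₃*: the pronoun c-commands this R-expression → coindexation would violate Principle C on *the athletes₃*.
*the delegates₄*: the pronoun c-commands this R-expression → coindexation would violate Principle C on *the delegates₄*.
*the candidates₅*: the pronoun c-commands this R-expression → coindexation would violate Principle C on *the candidates₅*.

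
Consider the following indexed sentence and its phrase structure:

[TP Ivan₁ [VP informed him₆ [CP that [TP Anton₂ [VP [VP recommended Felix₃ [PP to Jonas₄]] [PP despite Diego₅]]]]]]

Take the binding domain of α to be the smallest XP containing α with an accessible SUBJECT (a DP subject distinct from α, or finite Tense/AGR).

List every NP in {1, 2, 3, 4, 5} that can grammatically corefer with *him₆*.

*him* is a pronoun, so Principle B applies: it must be free in its binding domain.
Binding domain of *him₆*: the matrix TP, whose subject is Ivan₁.
*Ivan₁* c-commands the pronoun within its binding domain → coindexation would violate Principle B.
*Anton₂*: the pronoun c-commands this R-expression → coindexation would violate Principle C on *Anton₂*.
*Felix₃*: the pronoun c-commands this R-expression → coindexation would violate Principle C on *Felix₃*.
*Jonas₄*: the pronoun c-commands this R-expression → coindexation would violate Principle C on *Jonas₄*.
*Diego₅*: the pronoun c-commands this R-expression → coindexation would violate Principle C on *Diego₅*.

none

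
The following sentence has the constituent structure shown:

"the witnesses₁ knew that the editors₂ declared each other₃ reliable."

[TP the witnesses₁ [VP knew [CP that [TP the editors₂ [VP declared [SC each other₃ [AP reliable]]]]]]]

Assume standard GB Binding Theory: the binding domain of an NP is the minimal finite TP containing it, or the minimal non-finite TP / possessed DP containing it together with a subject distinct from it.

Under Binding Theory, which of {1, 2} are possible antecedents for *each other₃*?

*each other* is an anaphor, so Principle A applies: it must be bound in its binding domain.
Binding domain of *each other₃*: the embedded TP, whose subject is the editors₂.
*the witnesses₁* c-commands the anaphor but is outside its binding domain → cannot satisfy Principle A.
*the editors₂* c-commands the anaphor within its binding domain → licit binder.

{2}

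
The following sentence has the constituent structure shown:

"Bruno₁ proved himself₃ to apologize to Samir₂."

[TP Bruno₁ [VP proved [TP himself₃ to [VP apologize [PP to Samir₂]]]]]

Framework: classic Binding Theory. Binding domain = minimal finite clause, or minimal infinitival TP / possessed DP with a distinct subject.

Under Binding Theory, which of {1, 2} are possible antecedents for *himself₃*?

*himself* is an anaphor, so Principle A applies: it must be bound in its binding domain.
Binding domain of *himself₃*: the matrix TP, whose subject is Bruno₁.
*Bruno₁* c-commands the anaphor within its binding domain → licit binder.
*Samir₂* does not c-command the anaphor → cannot bind it.

{1}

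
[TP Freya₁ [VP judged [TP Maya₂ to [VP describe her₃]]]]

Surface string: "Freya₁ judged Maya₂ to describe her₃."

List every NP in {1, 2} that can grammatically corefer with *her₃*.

*her* is a pronoun, so Principle B applies: it must be free in its binding domain.
Binding domain of *her₃*: the embedded TP, whose subject is Maya₂.
*Freya₁* c-commands the pronoun but from outside its binding domain, and is not c-commanded by it → coindexation permitted.
*Maya₂* c-commands the pronoun within its binding domain → coindexation would violate Principle B.

{1}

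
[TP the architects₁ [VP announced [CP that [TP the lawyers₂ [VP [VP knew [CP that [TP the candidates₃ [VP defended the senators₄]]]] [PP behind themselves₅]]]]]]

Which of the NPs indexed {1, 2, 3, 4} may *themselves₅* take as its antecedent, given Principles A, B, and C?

*themselves* is an anaphor, so Principle A applies: it must be bound in its binding domain.
Binding domain of *themselves₅*: the embedded TP, whose subject is the lawyers₂.
*the architects₁* c-commands the anaphor but is outside its binding domain → cannot satisfy Principle A.
*the lawyers₂* c-commands the anaphor within its binding domain → licit binder.
*the candidates₃* does not c-command the anaphor → cannot bind it.
*the senators₄* does not c-command the anaphor → cannot bind it.

{2}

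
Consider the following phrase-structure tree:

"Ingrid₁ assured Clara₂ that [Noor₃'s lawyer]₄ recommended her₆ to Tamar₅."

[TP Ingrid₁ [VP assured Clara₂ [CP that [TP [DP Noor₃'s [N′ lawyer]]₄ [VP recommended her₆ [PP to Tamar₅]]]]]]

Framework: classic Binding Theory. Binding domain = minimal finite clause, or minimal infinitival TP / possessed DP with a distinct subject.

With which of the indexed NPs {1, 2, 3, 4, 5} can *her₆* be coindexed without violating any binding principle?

*her* is a pronoun, so Principle B applies: it must be free in its binding domain.
Binding domain of *her₆*: the embedded TP, whose subject is [Noor₃'s lawyer]₄.
*Ingrid₁* c-commands the pronoun but from outside its binding domain, and is not c-commanded by it → coindexation permitted.
*Clara₂* c-commands the pronoun but from outside its binding domain, and is not c-commanded by it → coindexation permitted.
*Noor₃* and the pronoun do not c-command one another → neither Principle B nor Principle C is at stake; coindexation permitted.
*[Noor₃'s lawyer]₄* c-commands the pronoun within its binding domain → coindexation would violate Principle B.
*Tamar₅*: the pronoun c-commands this R-expression → coindexation would violate Principle C on *Tamar₅*.

{1, 2, 3}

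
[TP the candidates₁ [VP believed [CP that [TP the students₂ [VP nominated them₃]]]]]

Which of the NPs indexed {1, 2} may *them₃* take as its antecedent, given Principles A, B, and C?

{1}

*them* is a pronoun, so Principle B applies: it must be free in its binding domain.
Binding domain of *them₃*: the embedded TP, whose subject is the students₂.
*the candidates₁* c-commands the pronoun but from outside its binding domain, and is not c-commanded by it → coindexation permitted.
*the students₂* c-commands the pronoun within its binding domain → coindexation would violate Principle B.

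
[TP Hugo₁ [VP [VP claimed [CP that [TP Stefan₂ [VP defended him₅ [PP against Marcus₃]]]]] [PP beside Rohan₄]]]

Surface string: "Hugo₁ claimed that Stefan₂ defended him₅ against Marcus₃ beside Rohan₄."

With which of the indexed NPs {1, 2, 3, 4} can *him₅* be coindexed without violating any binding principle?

*him* is a pronoun, so Principle B applies: it must be free in its binding domain.
Binding domain of *him₅*: the embedded TP, whose subject is Stefan₂.
*Hugo₁* c-commands the pronoun but from outside its binding domain, and is not c-commanded by it → coindexation permitted.
*Stefan₂* c-commands the pronoun within its binding domain → coindexation would violate Principle B.
*Marcus₃*: the pronoun c-commands this R-expression → coindexation would violate Principle C on *Marcus₃*.
*Rohan₄* and the pronoun do not c-command one another → neither Principle B nor Principle C is at stake; coindexation permitted.

{1, 4}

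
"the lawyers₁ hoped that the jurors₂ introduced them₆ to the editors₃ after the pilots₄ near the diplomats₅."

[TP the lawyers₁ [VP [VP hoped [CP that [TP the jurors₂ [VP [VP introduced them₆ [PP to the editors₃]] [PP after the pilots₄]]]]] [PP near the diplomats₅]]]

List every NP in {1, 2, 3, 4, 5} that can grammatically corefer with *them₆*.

{1, 4, 5}

*them* is a pronoun, so Principle B applies: it must be free in its binding domain.
Binding domain of *them₆*: the embedded TP, whose subject is the jurors₂.
*the lawyers₁* c-commands the pronoun but from outside its binding domain, and is not c-commanded by it → coindexation permitted.
*the jurors₂* c-commands the pronoun within its binding domain → coindexation would violate Principle B.
*the editors₃*: the pronoun c-commands this R-expression → coindexation would violate Principle C on *the editors₃*.
*the pilots₄* and the pronoun do not c-command one another → neither Principle B nor Principle C is at stake; coindexation permitted.
*the diplomats₅* and the pronoun do not c-command one another → neither Principle B nor Principle C is at stake; coindexation permitted.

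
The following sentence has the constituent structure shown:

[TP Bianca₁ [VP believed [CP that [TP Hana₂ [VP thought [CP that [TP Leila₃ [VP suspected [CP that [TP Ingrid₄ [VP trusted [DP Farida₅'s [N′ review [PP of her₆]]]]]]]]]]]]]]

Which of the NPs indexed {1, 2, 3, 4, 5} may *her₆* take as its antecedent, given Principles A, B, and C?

*her* is a pronoun, so Principle B applies: it must be free in its binding domain.
Binding domain of *her₆*: the possessed DP, whose subject is Farida₅.
*Bianca₁* c-commands the pronoun but from outside its binding domain, and is not c-commanded by it → coindexation permitted.
*Hana₂* c-commands the pronoun but from outside its binding domain, and is not c-commanded by it → coindexation permitted.
*Leila₃* c-commands the pronoun but from outside its binding domain, and is not c-commanded by it → coindexation permitted.
*Ingrid₄* c-commands the pronoun but from outside its binding domain, and is not c-commanded by it → coindexation permitted.
*Farida₅* c-commands the pronoun within its binding domain → coindexation would violate Principle B.

{1, 2, 3, 4}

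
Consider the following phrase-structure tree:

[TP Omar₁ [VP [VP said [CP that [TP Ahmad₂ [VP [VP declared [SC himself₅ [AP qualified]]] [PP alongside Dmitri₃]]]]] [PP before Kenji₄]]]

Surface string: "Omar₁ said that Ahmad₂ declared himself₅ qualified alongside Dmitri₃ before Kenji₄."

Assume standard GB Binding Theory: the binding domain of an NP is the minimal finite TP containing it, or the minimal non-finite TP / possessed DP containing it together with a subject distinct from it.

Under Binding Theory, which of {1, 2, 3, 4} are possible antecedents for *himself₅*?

{2}

*himself* is an anaphor, so Principle A applies: it must be bound in its binding domain.
Binding domain of *himself₅*: the embedded TP, whose subject is Ahmad₂.
*Omar₁* c-commands the anaphor but is outside its binding domain → cannot satisfy Principle A.
*Ahmad₂* c-commands the anaphor within its binding domain → licit binder.
*Dmitri₃* does not c-command the anaphor → cannot bind it.
*Kenji₄* does not c-command the anaphor → cannot bind it.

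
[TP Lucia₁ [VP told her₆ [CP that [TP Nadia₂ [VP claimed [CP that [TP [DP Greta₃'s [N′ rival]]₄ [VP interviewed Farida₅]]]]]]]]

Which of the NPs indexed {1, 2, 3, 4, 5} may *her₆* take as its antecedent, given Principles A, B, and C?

*her* is a pronoun, so Principle B applies: it must be free in its binding domain.
Binding domain of *her₆*: the matrix TP, whose subject is Lucia₁.
*Lucia₁* c-commands the pronoun within its binding domain → coindexation would violate Principle B.
*Nadia₂*: the pronoun c-commands this R-expression → coindexation would violate Principle C on *Nadia₂*.
*Greta₃*: the pronoun c-commands this R-expression → coindexation would violate Principle C on *Greta₃*.
*[Greta₃'s rival]₄*: the pronoun c-commands this R-expression → coindexation would violate Principle C on *[Greta₃'s rival]₄*.
*Farida₅*: the pronoun c-commands this R-expression → coindexation would violate Principle C on *Farida₅*.

none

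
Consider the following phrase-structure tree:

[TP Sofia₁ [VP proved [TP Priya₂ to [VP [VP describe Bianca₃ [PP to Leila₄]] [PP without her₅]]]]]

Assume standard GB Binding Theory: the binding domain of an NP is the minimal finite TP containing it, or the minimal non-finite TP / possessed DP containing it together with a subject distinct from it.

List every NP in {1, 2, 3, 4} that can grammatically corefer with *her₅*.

*her* is a pronoun, so Principle B applies: it must be free in its binding domain.
Binding domain of *her₅*: the embedded TP, whose subject is Priya₂.
*Sofia₁* c-commands the pronoun but from outside its binding domain, and is not c-commanded by it → coindexation permitted.
*Priya₂* c-commands the pronoun within its binding domain → coindexation would violate Principle B.
*Bianca₃* and the pronoun do not c-command one another → neither Principle B nor Principle C is at stake; coindexation permitted.
*Leila₄* and the pronoun do not c-command one another → neither Principle B nor Principle C is at stake; coindexation permitted.

{1, 3, 4}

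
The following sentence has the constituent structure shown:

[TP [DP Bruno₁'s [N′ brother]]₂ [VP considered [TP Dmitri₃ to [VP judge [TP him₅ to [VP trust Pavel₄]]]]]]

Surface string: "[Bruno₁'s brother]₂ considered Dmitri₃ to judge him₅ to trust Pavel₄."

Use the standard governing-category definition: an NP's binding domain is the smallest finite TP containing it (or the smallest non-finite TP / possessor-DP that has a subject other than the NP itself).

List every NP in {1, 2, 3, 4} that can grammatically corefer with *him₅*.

*him* is a pronoun, so Principle B applies: it must be free in its binding domain.
Binding domain of *him₅*: the embedded TP, whose subject is Dmitri₃.
*Bruno₁* and the pronoun do not c-command one another → neither Principle B nor Principle C is at stake; coindexation permitted.
*[Bruno₁'s brother]₂* c-commands the pronoun but from outside its binding domain, and is not c-commanded by it → coindexation permitted.
*Dmitri₃* c-commands the pronoun within its binding domain → coindexation would violate Principle B.
*Pavel₄*: the pronoun c-commands this R-expression → coindexation would violate Principle C on *Pavel₄*.

{1, 2}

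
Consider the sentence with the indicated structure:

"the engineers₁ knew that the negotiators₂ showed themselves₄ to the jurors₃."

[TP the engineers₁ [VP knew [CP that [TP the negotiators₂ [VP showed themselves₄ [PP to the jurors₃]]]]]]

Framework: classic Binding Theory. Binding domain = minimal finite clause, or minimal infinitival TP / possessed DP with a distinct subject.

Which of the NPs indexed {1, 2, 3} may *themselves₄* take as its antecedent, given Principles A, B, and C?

{2}

*themselves* is an anaphor, so Principle A applies: it must be bound in its binding domain.
Binding domain of *themselves₄*: the embedded TP, whose subject is the negotiators₂.
*the engineers₁* c-commands the anaphor but is outside its binding domain → cannot satisfy Principle A.
*the negotiators₂* c-commands the anaphor within its binding domain → licit binder.
*the jurors₃* does not c-command the anaphor → cannot bind it.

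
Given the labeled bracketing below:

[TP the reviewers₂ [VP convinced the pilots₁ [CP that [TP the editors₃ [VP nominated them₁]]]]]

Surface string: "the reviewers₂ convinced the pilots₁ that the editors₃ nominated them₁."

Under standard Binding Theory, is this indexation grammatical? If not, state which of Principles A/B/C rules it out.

The two coindexed NPs are *the pilots₁* and *them₁*.
*them₁* is a pronoun; its binding domain is the embedded TP, whose subject is the editors₃. Within that domain it is c-commanded only by *the editors₃*, which carries a different index — the pronoun is free locally, so Principle B holds.
*the pilots₁* is an R-expression; *them₁* does not c-command it, and no other NP shares its index, so Principle C is satisfied.
All principles are respected.

grammatical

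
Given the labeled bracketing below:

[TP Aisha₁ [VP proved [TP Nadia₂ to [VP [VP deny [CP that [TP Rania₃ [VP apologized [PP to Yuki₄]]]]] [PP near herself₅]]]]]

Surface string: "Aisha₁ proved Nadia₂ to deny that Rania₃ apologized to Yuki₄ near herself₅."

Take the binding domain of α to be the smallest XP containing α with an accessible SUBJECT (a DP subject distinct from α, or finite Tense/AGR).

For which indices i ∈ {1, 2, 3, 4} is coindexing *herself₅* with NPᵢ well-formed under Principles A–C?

*herself* is an anaphor, so Principle A applies: it must be bound in its binding domain.
Binding domain of *herself₅*: the embedded TP, whose subject is Nadia₂.
*Aisha₁* c-commands the anaphor but is outside its binding domain → cannot satisfy Principle A.
*Nadia₂* c-commands the anaphor within its binding domain → licit binder.
*Rania₃* does not c-command the anaphor → cannot bind it.
*Yuki₄* does not c-command the anaphor → cannot bind it.

{2}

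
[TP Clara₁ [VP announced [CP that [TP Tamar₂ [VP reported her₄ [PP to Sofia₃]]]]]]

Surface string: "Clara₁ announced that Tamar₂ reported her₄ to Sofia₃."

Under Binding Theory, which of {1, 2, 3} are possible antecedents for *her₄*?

{1}

*her* is a pronoun, so Principle B applies: it must be free in its binding domain.
Binding domain of *her₄*: the embedded TP, whose subject is Tamar₂.
*Clara₁* c-commands the pronoun but from outside its binding domain, and is not c-commanded by it → coindexation permitted.
*Tamar₂* c-commands the pronoun within its binding domain → coindexation would violate Principle B.
*Sofia₃*: the pronoun c-commands this R-expression → coindexation would violate Principle C on *Sofia₃*.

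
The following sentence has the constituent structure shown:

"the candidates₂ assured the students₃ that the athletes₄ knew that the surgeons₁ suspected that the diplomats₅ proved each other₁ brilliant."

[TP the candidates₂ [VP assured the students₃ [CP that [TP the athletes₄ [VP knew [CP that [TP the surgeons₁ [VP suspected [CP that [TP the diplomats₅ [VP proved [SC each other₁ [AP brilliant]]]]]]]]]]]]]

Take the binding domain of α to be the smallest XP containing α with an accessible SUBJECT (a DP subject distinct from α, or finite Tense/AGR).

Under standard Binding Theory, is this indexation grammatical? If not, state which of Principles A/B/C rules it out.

Principle A

The two coindexed NPs are *the surgeons₁* and *each other₁*.
*each other₁* is an anaphor. Principle A requires it to be bound within its binding domain — the embedded TP, whose subject is the diplomats₅.
Within that domain it is c-commanded by *the diplomats₅*, which does not share its index.
*the surgeons₁* does c-command the anaphor, but from outside its binding domain.
The anaphor is unbound in its domain → Principle A violation.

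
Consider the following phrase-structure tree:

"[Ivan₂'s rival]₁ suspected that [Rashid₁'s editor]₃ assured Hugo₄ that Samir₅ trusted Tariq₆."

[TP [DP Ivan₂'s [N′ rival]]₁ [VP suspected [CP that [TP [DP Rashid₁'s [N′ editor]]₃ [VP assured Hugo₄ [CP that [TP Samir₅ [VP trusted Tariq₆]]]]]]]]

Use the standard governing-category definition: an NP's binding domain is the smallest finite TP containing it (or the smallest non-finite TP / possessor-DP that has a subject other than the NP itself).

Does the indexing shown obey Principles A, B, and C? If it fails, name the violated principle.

Principle C

The two coindexed NPs are *[Ivan₂'s rival]₁* and *Rashid₁*.
*Rashid₁* is an R-expression. Principle C requires it to be free everywhere.
*[Ivan₂'s rival]₁* c-commands it and carries the same index.
The R-expression is bound → Principle C violation.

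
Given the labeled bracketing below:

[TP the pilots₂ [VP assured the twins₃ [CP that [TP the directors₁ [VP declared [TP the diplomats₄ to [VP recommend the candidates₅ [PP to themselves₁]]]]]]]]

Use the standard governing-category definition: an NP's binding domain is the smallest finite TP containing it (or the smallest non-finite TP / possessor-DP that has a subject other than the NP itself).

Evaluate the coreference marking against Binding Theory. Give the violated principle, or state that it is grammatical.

Principle A

The two coindexed NPs are *the directors₁* and *themselves₁*.
*themselves₁* is an anaphor. Principle A requires it to be bound within its binding domain — the embedded TP, whose subject is the diplomats₄.
Within that domain it is c-commanded by *the diplomats₄*, *the candidates₅*, none of which share its index.
*the directors₁* does c-command the anaphor, but from outside its binding domain.
The anaphor is unbound in its domain → Principle A violation.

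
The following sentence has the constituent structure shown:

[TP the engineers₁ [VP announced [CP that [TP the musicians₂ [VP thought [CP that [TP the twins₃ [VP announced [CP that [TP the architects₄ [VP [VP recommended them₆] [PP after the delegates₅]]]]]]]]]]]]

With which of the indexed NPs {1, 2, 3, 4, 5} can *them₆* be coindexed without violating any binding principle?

{1, 2, 3, 5}

*them* is a pronoun, so Principle B applies: it must be free in its binding domain.
Binding domain of *them₆*: the embedded TP, whose subject is the architects₄.
*the engineers₁* c-commands the pronoun but from outside its binding domain, and is not c-commanded by it → coindexation permitted.
*the musicians₂* c-commands the pronoun but from outside its binding domain, and is not c-commanded by it → coindexation permitted.
*the twins₃* c-commands the pronoun but from outside its binding domain, and is not c-commanded by it → coindexation permitted.
*the architects₄* c-commands the pronoun within its binding domain → coindexation would violate Principle B.
*the delegates₅* and the pronoun do not c-command one another → neither Principle B nor Principle C is at stake; coindexation permitted.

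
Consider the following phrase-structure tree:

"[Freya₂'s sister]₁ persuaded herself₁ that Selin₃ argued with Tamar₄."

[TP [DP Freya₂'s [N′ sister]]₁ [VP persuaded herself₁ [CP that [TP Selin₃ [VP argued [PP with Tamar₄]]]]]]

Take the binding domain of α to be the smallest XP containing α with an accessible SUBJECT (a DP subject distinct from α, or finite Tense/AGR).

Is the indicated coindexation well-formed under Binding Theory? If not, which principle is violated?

grammatical

The two coindexed NPs are *[Freya₂'s sister]₁* and *herself₁*.
*herself₁* is an anaphor; its binding domain is the matrix TP, whose subject is [Freya₂'s sister]₁. *[Freya₂'s sister]₁* c-commands it within that domain and shares its index, so Principle A is satisfied.
*[Freya₂'s sister]₁* is an R-expression; *herself₁* does not c-command it, and no other NP shares its index, so Principle C is satisfied.
All principles are respected.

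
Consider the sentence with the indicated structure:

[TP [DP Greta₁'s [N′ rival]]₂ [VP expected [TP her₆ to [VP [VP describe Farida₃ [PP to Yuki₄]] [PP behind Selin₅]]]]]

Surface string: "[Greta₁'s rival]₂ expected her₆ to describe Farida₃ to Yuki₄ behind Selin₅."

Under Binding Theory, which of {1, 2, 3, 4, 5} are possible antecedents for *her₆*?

*her* is a pronoun, so Principle B applies: it must be free in its binding domain.
Binding domain of *her₆*: the matrix TP, whose subject is [Greta₁'s rival]₂.
*Greta₁* and the pronoun do not c-command one another → neither Principle B nor Principle C is at stake; coindexation permitted.
*[Greta₁'s rival]₂* c-commands the pronoun within its binding domain → coindexation would violate Principle B.
*Farida₃*: the pronoun c-commands this R-expression → coindexation would violate Principle C on *Farida₃*.
*Yuki₄*: the pronoun c-commands this R-expression → coindexation would violate Principle C on *Yuki₄*.
*Selin₅*: the pronoun c-commands this R-expression → coindexation would violate Principle C on *Selin₅*.

{1}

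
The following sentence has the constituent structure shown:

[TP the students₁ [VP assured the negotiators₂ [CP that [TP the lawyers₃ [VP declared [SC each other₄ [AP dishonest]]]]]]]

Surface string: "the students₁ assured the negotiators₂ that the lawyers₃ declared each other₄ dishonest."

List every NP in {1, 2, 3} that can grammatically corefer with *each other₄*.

*each other* is an anaphor, so Principle A applies: it must be bound in its binding domain.
Binding domain of *each other₄*: the embedded TP, whose subject is the lawyers₃.
*the students₁* c-commands the anaphor but is outside its binding domain → cannot satisfy Principle A.
*the negotiators₂* c-commands the anaphor but is outside its binding domain → cannot satisfy Principle A.
*the lawyers₃* c-commands the anaphor within its binding domain → licit binder.

{3}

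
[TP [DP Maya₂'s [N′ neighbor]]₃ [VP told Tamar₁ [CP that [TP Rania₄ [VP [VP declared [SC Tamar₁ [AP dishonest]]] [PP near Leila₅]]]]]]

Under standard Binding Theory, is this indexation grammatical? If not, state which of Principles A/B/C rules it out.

Principle C

The two coindexed NPs are *Tamar₁* (the lower occurrence) and *Tamar₁* (the higher occurrence).
*Tamar₁* (the lower occurrence) is an R-expression. Principle C requires it to be free everywhere.
*Tamar₁* (the higher occurrence) c-commands it and carries the same index.
The R-expression is bound → Principle C violation.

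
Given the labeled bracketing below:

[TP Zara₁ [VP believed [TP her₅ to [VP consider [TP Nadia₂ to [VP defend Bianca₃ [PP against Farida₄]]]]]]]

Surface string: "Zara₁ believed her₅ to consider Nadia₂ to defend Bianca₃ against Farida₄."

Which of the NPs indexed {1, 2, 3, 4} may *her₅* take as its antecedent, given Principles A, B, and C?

none

*her* is a pronoun, so Principle B applies: it must be free in its binding domain.
Binding domain of *her₅*: the matrix TP, whose subject is Zara₁.
*Zara₁* c-commands the pronoun within its binding domain → coindexation would violate Principle B.
*Nadia₂*: the pronoun c-commands this R-expression → coindexation would violate Principle C on *Nadia₂*.
*Bianca₃*: the pronoun c-commands this R-expression → coindexation would violate Principle C on *Bianca₃*.
*Farida₄*: the pronoun c-commands this R-expression → coindexation would violate Principle C on *Farida₄*.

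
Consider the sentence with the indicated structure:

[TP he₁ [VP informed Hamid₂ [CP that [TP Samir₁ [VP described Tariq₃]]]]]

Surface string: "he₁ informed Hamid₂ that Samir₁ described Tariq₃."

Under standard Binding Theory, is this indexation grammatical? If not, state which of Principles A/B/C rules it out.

The two coindexed NPs are *he₁* and *Samir₁*.
*Samir₁* is an R-expression. Principle C requires it to be free everywhere.
*he₁* c-commands it and carries the same index.
The R-expression is bound → Principle C violation.

Principle C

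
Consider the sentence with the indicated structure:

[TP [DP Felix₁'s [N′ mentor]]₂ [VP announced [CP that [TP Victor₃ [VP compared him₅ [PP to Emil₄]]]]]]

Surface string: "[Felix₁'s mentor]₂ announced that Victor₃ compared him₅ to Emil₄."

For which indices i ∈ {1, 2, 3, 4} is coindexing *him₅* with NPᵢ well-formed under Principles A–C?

*him* is a pronoun, so Principle B applies: it must be free in its binding domain.
Binding domain of *him₅*: the embedded TP, whose subject is Victor₃.
*Felix₁* and the pronoun do not c-command one another → neither Principle B nor Principle C is at stake; coindexation permitted.
*[Felix₁'s mentor]₂* c-commands the pronoun but from outside its binding domain, and is not c-commanded by it → coindexation permitted.
*Victor₃* c-commands the pronoun within its binding domain → coindexation would violate Principle B.
*Emil₄*: the pronoun c-commands this R-expression → coindexation would violate Principle C on *Emil₄*.

{1, 2}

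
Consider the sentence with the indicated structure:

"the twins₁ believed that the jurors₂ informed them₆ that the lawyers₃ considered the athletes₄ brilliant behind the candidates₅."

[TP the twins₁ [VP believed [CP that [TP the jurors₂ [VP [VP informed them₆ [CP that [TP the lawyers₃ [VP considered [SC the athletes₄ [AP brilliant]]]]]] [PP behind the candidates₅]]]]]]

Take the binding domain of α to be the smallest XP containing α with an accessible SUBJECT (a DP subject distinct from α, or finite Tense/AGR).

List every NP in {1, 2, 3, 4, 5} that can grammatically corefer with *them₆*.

*them* is a pronoun, so Principle B applies: it must be free in its binding domain.
Binding domain of *them₆*: the embedded TP, whose subject is the jurors₂.
*the twins₁* c-commands the pronoun but from outside its binding domain, and is not c-commanded by it → coindexation permitted.
*the jurors₂* c-commands the pronoun within its binding domain → coindexation would violate Principle B.
*the lawyers₃*: the pronoun c-commands this R-expression → coindexation would violate Principle C on *the lawyers₃*.
*the athletes₄*: the pronoun c-commands this R-expression → coindexation would violate Principle C on *the athletes₄*.
*the candidates₅* and the pronoun do not c-command one another → neither Principle B nor Principle C is at stake; coindexation permitted.

{1, 5}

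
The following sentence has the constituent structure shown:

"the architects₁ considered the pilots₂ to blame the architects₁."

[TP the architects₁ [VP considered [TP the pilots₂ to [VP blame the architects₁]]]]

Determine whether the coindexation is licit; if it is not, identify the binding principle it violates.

Principle C

The two coindexed NPs are *the architects₁* (the higher occurrence) and *the architects₁* (the lower occurrence).
*the architects₁* (the lower occurrence) is an R-expression. Principle C requires it to be free everywhere.
*the architects₁* (the higher occurrence) c-commands it and carries the same index.
The R-expression is bound → Principle C violation.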